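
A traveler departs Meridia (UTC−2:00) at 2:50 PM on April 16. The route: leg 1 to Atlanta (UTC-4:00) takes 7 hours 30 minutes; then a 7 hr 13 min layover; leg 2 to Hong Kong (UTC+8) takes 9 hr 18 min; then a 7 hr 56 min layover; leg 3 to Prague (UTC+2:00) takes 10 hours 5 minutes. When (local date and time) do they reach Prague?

Convert departure to UTC: 2:50 PM + 2:00 = 4:50 PM UTC on Apr 16.
Add 7 hours 30 minutes leg 1 → 12:20 AM UTC (Apr 17).
Add 7 hours and 13 minutes layover in Atlanta → 7:33 AM UTC.
Add 9 hours and 18 minutes leg 2 → 4:51 PM UTC.
Add 7 hours 56 minutes layover in Hong Kong → 12:47 AM UTC (Apr 18).
Add 10 hours 5 minutes leg 3 → 10:52 AM UTC.
Prague is UTC+2:00, so local arrival = 10:52 AM + 2:00 = 12:52 PM on Apr 18.

12:52 PM on April 18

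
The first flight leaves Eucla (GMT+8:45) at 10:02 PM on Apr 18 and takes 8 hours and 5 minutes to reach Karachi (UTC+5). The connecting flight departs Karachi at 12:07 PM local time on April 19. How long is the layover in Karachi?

9 hours 45 minutes

Convert departure to UTC: 10:02 PM − 8:45 = 1:17 PM UTC on Apr 18.
Add 8 hours 5 minutes flight time → 9:22 PM UTC.
Karachi is UTC+5:00, so local arrival = 9:22 PM + 5:00 = 2:22 AM on Apr 19.
Layover = 12:07 PM − 2:22 AM = 9 hours 45 minutes.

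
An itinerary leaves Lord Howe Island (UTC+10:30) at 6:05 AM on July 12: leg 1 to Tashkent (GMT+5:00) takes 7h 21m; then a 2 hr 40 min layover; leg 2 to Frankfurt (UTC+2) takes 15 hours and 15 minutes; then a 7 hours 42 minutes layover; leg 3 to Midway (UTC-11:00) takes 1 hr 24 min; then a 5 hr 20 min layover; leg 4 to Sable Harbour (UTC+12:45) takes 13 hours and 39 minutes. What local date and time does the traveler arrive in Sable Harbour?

1:41 PM on July 14

Convert departure to UTC: 6:05 AM − 10:30 = 7:35 PM UTC on Jul 11.
Add 7 hours 21 minutes leg 1 → 2:56 AM UTC (Jul 12).
Add 2 hours and 40 minutes layover in Tashkent → 5:36 AM UTC.
Add 15 hours 15 minutes leg 2 → 8:51 PM UTC.
Add 7 hours and 42 minutes layover in Frankfurt → 4:33 AM UTC (Jul 13).
Add 1 hour 24 minutes leg 3 → 5:57 AM UTC.
Add 5 hours 20 minutes layover in Midway → 11:17 AM UTC.
Add 13 hours 39 minutes leg 4 → 12:56 AM UTC (Jul 14).
Sable Harbour is UTC+12:45, so local arrival = 12:56 AM + 12:45 = 1:41 PM on Jul 14.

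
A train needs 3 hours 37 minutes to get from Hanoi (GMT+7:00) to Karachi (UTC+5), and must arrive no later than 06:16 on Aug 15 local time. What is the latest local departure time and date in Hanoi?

04:39 on August 15

Target arrival in UTC: 06:16 − 5:00 = 01:16 on Aug 15.
Subtract 3 hours and 37 minutes → departure 21:39 UTC on Aug 14.
Hanoi is UTC+7:00: 21:39 + 7:00 = 04:39 on Aug 15.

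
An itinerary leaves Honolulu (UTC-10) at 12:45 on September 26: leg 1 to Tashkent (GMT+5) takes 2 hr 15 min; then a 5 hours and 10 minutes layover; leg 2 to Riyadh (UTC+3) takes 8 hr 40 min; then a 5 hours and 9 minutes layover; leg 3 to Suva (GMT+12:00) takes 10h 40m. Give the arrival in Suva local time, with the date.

Convert departure to UTC: 12:45 + 10:00 = 22:45 UTC on Sep 26.
Add 2 hours 15 minutes leg 1 → 01:00 UTC (Sep 27).
Add 5 hours and 10 minutes layover in Tashkent → 06:10 UTC.
Add 8 hours and 40 minutes leg 2 → 14:50 UTC.
Add 5 hours 9 minutes layover in Riyadh → 19:59 UTC.
Add 10 hours and 40 minutes leg 3 → 06:39 UTC (Sep 28).
Suva is UTC+12:00, so local arrival = 06:39 + 12:00 = 18:39 on Sep 28.

18:39 on Sep 28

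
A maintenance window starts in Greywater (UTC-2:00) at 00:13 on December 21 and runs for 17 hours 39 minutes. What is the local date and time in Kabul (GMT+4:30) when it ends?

Kabul is 6:30 ahead of Greywater.
After 17 hours 39 minutes it is 17:52 in Greywater.
Shift by the zone difference: 17:52 + 6:30 = 00:22 on Dec 22 in Kabul.

00:22 on December 22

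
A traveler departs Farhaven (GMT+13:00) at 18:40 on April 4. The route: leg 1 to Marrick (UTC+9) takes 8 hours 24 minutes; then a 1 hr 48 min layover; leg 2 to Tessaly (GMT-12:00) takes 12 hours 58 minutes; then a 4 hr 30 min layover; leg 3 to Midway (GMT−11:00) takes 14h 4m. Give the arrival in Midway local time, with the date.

Convert departure to UTC: 18:40 − 13:00 = 05:40 UTC on Apr 4.
Add 8 hours and 24 minutes leg 1 → 14:04 UTC.
Add 1 hour and 48 minutes layover in Marrick → 15:52 UTC.
Add 12 hours and 58 minutes leg 2 → 04:50 UTC (Apr 5).
Add 4 hours and 30 minutes layover in Tessaly → 09:20 UTC.
Add 14 hours 4 minutes leg 3 → 23:24 UTC.
Midway is UTC−11:00, so local arrival = 23:24 − 11:00 = 12:24 on Apr 5.

12:24 on April 5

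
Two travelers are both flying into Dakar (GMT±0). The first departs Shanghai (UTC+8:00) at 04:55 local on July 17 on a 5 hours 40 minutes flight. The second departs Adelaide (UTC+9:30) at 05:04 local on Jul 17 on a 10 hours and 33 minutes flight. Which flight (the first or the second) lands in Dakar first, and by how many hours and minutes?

the first, by 3 hours 32 minutes

Flight 1 in UTC: 04:55 − 8:00 = 20:55 on Jul 16.
+5 hours 40 minutes → arrive 02:35 UTC on Jul 17.
Flight 2 in UTC: 05:04 − 9:30 = 19:34 on Jul 16.
+10 hours and 33 minutes → arrive 06:07 UTC on Jul 17.
Flight 1 lands earlier by 3 hours 32 minutes.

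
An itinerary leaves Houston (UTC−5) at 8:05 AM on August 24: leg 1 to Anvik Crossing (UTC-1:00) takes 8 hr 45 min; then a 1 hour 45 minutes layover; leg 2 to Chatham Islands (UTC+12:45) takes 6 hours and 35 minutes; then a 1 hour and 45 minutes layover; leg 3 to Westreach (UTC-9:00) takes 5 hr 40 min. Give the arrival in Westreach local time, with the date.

4:35 AM on August 25

Convert departure to UTC: 8:05 AM + 5:00 = 1:05 PM UTC on Aug 24.
Add 8 hours 45 minutes leg 1 → 9:50 PM UTC.
Add 1 hour and 45 minutes layover in Anvik Crossing → 11:35 PM UTC.
Add 6 hours 35 minutes leg 2 → 6:10 AM UTC (Aug 25).
Add 1 hour 45 minutes layover in Chatham Islands → 7:55 AM UTC.
Add 5 hours 40 minutes leg 3 → 1:35 PM UTC.
Westreach is UTC−9:00, so local arrival = 1:35 PM − 9:00 = 4:35 AM on Aug 25.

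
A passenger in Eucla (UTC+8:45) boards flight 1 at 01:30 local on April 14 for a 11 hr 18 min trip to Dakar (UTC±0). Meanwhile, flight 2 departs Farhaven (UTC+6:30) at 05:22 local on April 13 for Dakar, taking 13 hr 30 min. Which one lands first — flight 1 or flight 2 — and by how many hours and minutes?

the second, by 15 hours 41 minutes

Flight 1 in UTC: 01:30 − 8:45 = 16:45 on Apr 13.
+11 hours 18 minutes → arrive 04:03 UTC on Apr 14.
Flight 2 in UTC: 05:22 − 6:30 = 22:52 on Apr 12.
+13 hours and 30 minutes → arrive 12:22 UTC on Apr 13.
Flight 2 lands earlier by 15 hours 41 minutes.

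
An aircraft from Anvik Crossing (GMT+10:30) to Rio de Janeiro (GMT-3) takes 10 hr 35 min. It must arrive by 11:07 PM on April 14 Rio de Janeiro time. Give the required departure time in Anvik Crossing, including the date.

2:02 AM on April 15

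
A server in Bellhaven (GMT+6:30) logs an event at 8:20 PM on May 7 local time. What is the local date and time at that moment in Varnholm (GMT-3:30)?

10:20 AM on May 7

Varnholm is 10:00 behind Bellhaven.
Shift by the zone difference: 8:20 PM − 10:00 = 10:20 AM on May 7 in Varnholm.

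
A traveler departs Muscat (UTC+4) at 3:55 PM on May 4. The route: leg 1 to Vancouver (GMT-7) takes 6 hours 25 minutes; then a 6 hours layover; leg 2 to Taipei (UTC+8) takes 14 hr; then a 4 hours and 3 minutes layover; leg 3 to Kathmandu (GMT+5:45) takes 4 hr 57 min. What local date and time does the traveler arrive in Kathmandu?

5:05 AM on May 6

Convert departure to UTC: 3:55 PM − 4:00 = 11:55 AM UTC on May 4.
Add 6 hours 25 minutes leg 1 → 6:20 PM UTC.
Add 6 hours layover in Vancouver → 12:20 AM UTC (May 5).
Add 14 hours leg 2 → 2:20 PM UTC.
Add 4 hours and 3 minutes layover in Taipei → 6:23 PM UTC.
Add 4 hours 57 minutes leg 3 → 11:20 PM UTC.
Kathmandu is UTC+5:45, so local arrival = 11:20 PM + 5:45 = 5:05 AM on May 6.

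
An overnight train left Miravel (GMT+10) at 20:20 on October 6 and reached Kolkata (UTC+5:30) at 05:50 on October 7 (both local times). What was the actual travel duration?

Departure in UTC: 20:20 − 10:00 = 10:20 on Oct 6.
Arrival in UTC: 05:50 − 5:30 = 00:20 on Oct 7.
Elapsed = 00:20 − 10:20 (+1 day) = 14 hours.

14 hours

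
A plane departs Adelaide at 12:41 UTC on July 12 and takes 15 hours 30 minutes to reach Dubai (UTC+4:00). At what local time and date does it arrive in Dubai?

Departure is given in UTC: 12:41 on Jul 12.
Add 15 hours and 30 minutes → 04:11 UTC (Jul 13).
Dubai is UTC+4:00: 04:11 + 4:00 = 08:11 on Jul 13.

08:11 on July 13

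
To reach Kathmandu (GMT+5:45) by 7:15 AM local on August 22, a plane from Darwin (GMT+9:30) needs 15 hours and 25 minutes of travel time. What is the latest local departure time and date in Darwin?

Target arrival in UTC: 7:15 AM − 5:45 = 1:30 AM on Aug 22.
Subtract 15 hours and 25 minutes → departure 10:05 AM UTC on Aug 21.
Darwin is UTC+9:30: 10:05 AM + 9:30 = 7:35 PM on Aug 21.

7:35 PM on August 21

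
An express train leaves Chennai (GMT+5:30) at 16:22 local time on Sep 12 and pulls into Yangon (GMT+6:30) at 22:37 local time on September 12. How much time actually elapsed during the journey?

5 hours 15 minutes

Departure in UTC: 16:22 − 5:30 = 10:52 on Sep 12.
Arrival in UTC: 22:37 − 6:30 = 16:07 on Sep 12.
Elapsed = 16:07 − 10:52 = 5 hours 15 minutes.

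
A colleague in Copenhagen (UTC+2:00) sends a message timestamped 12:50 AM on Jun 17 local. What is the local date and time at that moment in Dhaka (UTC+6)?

4:50 AM on June 17

In UTC: 12:50 AM − 2:00 = 10:50 PM on Jun 16.
Dhaka is UTC+6:00: 10:50 PM + 6:00 = 4:50 AM on Jun 17.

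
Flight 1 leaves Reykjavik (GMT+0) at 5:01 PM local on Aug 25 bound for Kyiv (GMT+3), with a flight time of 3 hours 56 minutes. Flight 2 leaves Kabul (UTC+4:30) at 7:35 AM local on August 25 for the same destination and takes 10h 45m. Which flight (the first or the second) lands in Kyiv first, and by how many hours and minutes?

Flight 1 departs at 5:01 PM UTC (Aug 25).
+3 hours and 56 minutes → arrive 8:57 PM UTC on Aug 25.
Flight 2 in UTC: 7:35 AM − 4:30 = 3:05 AM on Aug 25.
+10 hours and 45 minutes → arrive 1:50 PM UTC on Aug 25.
Flight 2 lands earlier by 7 hours 7 minutes.

the second, by 7 hours 7 minutes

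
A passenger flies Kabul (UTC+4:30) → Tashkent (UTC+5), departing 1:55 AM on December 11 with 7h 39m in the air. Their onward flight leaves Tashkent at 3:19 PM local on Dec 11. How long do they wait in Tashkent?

5 hours 15 minutes

Convert departure to UTC: 1:55 AM − 4:30 = 9:25 PM UTC on Dec 10.
Add 7 hours and 39 minutes flight time → 5:04 AM UTC (Dec 11).
Tashkent is UTC+5:00, so local arrival = 5:04 AM + 5:00 = 10:04 AM on Dec 11.
Layover = 3:19 PM − 10:04 AM = 5 hours 15 minutes.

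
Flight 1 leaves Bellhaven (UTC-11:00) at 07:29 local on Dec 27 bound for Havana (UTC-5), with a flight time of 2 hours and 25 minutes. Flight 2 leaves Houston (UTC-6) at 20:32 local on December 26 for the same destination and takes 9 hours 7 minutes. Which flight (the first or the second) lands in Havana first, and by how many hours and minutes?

the second, by 9 hours 15 minutes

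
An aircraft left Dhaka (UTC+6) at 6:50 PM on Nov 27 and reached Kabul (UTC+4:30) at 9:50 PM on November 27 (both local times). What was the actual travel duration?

Departure in UTC: 6:50 PM − 6:00 = 12:50 PM on Nov 27.
Arrival in UTC: 9:50 PM − 4:30 = 5:20 PM on Nov 27.
Elapsed = 5:20 PM − 12:50 PM = 4 hours 30 minutes.

4 hours 30 minutes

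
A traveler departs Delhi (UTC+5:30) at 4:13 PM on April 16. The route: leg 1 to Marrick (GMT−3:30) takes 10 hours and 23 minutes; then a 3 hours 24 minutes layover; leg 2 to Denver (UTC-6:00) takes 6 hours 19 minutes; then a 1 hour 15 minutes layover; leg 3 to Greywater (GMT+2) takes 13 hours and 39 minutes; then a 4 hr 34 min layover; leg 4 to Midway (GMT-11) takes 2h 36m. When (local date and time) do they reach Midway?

5:53 PM on April 17

Convert departure to UTC: 4:13 PM − 5:30 = 10:43 AM UTC on Apr 16.
Add 10 hours and 23 minutes leg 1 → 9:06 PM UTC.
Add 3 hours and 24 minutes layover in Marrick → 12:30 AM UTC (Apr 17).
Add 6 hours and 19 minutes leg 2 → 6:49 AM UTC.
Add 1 hour 15 minutes layover in Denver → 8:04 AM UTC.
Add 13 hours and 39 minutes leg 3 → 9:43 PM UTC.
Add 4 hours and 34 minutes layover in Greywater → 2:17 AM UTC (Apr 18).
Add 2 hours 36 minutes leg 4 → 4:53 AM UTC.
Midway is UTC−11:00, so local arrival = 4:53 AM − 11:00 = 5:53 PM on Apr 17.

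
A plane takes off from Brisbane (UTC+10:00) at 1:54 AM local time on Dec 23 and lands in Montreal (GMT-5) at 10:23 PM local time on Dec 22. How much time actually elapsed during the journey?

11 hours 29 minutes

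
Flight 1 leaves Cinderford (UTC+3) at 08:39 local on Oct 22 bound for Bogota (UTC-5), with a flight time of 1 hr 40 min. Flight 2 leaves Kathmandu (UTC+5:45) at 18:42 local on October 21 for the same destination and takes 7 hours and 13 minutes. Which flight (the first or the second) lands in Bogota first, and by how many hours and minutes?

the second, by 11 hours 9 minutes

Flight 1 in UTC: 08:39 − 3:00 = 05:39 on Oct 22.
+1 hour and 40 minutes → arrive 07:19 UTC on Oct 22.
Flight 2 in UTC: 18:42 − 5:45 = 12:57 on Oct 21.
+7 hours and 13 minutes → arrive 20:10 UTC on Oct 21.
Flight 2 lands earlier by 11 hours 9 minutes.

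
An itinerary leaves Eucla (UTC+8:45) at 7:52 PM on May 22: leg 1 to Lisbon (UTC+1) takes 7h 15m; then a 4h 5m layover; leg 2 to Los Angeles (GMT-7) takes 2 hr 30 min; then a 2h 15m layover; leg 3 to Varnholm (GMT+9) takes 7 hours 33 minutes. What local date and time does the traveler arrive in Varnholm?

7:45 PM on May 23

Convert departure to UTC: 7:52 PM − 8:45 = 11:07 AM UTC on May 22.
Add 7 hours and 15 minutes leg 1 → 6:22 PM UTC.
Add 4 hours 5 minutes layover in Lisbon → 10:27 PM UTC.
Add 2 hours 30 minutes leg 2 → 12:57 AM UTC (May 23).
Add 2 hours 15 minutes layover in Los Angeles → 3:12 AM UTC.
Add 7 hours and 33 minutes leg 3 → 10:45 AM UTC.
Varnholm is UTC+9:00, so local arrival = 10:45 AM + 9:00 = 7:45 PM on May 23.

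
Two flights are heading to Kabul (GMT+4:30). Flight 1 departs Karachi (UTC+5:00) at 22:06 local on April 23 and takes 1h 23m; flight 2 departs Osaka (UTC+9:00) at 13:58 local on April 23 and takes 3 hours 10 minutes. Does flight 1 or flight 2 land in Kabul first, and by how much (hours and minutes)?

Flight 1 in UTC: 22:06 − 5:00 = 17:06 on Apr 23.
+1 hour 23 minutes → arrive 18:29 UTC on Apr 23.
Flight 2 in UTC: 13:58 − 9:00 = 04:58 on Apr 23.
+3 hours and 10 minutes → arrive 08:08 UTC on Apr 23.
Flight 2 lands earlier by 10 hours 21 minutes.

the second, by 10 hours 21 minutes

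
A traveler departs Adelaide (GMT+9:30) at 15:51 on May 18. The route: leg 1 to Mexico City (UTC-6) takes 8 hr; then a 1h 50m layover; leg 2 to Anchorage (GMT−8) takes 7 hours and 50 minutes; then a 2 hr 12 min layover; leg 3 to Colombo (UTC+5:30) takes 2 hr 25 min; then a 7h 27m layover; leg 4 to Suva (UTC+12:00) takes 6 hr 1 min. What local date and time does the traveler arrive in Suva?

Convert departure to UTC: 15:51 − 9:30 = 06:21 UTC on May 18.
Add 8 hours leg 1 → 14:21 UTC.
Add 1 hour 50 minutes layover in Mexico City → 16:11 UTC.
Add 7 hours 50 minutes leg 2 → 00:01 UTC (May 19).
Add 2 hours and 12 minutes layover in Anchorage → 02:13 UTC.
Add 2 hours 25 minutes leg 3 → 04:38 UTC.
Add 7 hours and 27 minutes layover in Colombo → 12:05 UTC.
Add 6 hours and 1 minute leg 4 → 18:06 UTC.
Suva is UTC+12:00, so local arrival = 18:06 + 12:00 = 06:06 on May 20.

06:06 on May 20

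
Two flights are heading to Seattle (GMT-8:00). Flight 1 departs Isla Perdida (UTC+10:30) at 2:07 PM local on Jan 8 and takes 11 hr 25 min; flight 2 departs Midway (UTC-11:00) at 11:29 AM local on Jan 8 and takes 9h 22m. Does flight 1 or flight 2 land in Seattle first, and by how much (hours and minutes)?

the first, by 16 hours 49 minutes

Flight 1 in UTC: 2:07 PM − 10:30 = 3:37 AM on Jan 8.
+11 hours 25 minutes → arrive 3:02 PM UTC on Jan 8.
Flight 2 in UTC: 11:29 AM + 11:00 = 10:29 PM on Jan 8.
+9 hours 22 minutes → arrive 7:51 AM UTC on Jan 9.
Flight 1 lands earlier by 16 hours 49 minutes.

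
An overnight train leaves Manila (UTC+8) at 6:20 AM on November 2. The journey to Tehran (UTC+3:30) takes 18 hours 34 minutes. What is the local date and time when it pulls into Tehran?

8:24 PM on Nov 2

Convert departure to UTC: 6:20 AM − 8:00 = 10:20 PM UTC on Nov 1.
Add 18 hours 34 minutes travel time → 4:54 PM UTC (Nov 2).
Tehran is UTC+3:30, so local arrival = 4:54 PM + 3:30 = 8:24 PM on Nov 2.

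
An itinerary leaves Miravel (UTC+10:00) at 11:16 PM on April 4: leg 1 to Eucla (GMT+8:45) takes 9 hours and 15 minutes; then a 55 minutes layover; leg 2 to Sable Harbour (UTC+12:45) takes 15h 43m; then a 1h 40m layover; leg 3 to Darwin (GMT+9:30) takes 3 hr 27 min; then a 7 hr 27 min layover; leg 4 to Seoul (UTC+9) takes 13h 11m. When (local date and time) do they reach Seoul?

1:54 AM on April 7

Convert departure to UTC: 11:16 PM − 10:00 = 1:16 PM UTC on Apr 4.
Add 9 hours 15 minutes leg 1 → 10:31 PM UTC.
Add 55 minutes layover in Eucla → 11:26 PM UTC.
Add 15 hours and 43 minutes leg 2 → 3:09 PM UTC (Apr 5).
Add 1 hour 40 minutes layover in Sable Harbour → 4:49 PM UTC.
Add 3 hours and 27 minutes leg 3 → 8:16 PM UTC.
Add 7 hours and 27 minutes layover in Darwin → 3:43 AM UTC (Apr 6).
Add 13 hours 11 minutes leg 4 → 4:54 PM UTC.
Seoul is UTC+9:00, so local arrival = 4:54 PM + 9:00 = 1:54 AM on Apr 7.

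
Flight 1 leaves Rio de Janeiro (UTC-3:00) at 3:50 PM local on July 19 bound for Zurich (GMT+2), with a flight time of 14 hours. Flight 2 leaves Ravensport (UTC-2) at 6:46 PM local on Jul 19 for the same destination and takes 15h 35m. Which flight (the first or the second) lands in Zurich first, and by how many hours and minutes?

the first, by 3 hours 31 minutes

Flight 1 in UTC: 3:50 PM + 3:00 = 6:50 PM on Jul 19.
+14 hours → arrive 8:50 AM UTC on Jul 20.
Flight 2 in UTC: 6:46 PM + 2:00 = 8:46 PM on Jul 19.
+15 hours and 35 minutes → arrive 12:21 PM UTC on Jul 20.
Flight 1 lands earlier by 3 hours 31 minutes.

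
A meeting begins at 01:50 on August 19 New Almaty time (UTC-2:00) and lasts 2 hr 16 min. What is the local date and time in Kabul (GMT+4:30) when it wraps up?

Convert start to UTC: 01:50 + 2:00 = 03:50 UTC on Aug 19.
Add 2 hours and 16 minutes duration → 06:06 UTC.
Kabul is UTC+4:30, so local end time = 06:06 + 4:30 = 10:36 on Aug 19.

10:36 on Aug 19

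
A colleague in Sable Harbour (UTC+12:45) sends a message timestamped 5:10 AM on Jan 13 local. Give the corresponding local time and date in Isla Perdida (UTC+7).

11:25 PM on January 12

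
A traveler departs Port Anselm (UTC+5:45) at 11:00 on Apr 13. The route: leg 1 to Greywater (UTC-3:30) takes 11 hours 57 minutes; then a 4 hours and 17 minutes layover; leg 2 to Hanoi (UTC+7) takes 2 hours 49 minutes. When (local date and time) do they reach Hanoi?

Convert departure to UTC: 11:00 − 5:45 = 05:15 UTC on Apr 13.
Add 11 hours and 57 minutes leg 1 → 17:12 UTC.
Add 4 hours 17 minutes layover in Greywater → 21:29 UTC.
Add 2 hours and 49 minutes leg 2 → 00:18 UTC (Apr 14).
Hanoi is UTC+7:00, so local arrival = 00:18 + 7:00 = 07:18 on Apr 14.

07:18 on Apr 14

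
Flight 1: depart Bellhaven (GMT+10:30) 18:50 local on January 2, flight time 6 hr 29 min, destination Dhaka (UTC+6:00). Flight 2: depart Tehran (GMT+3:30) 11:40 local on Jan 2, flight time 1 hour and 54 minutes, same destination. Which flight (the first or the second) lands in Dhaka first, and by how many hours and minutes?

Flight 1 in UTC: 18:50 − 10:30 = 08:20 on Jan 2.
+6 hours 29 minutes → arrive 14:49 UTC on Jan 2.
Flight 2 in UTC: 11:40 − 3:30 = 08:10 on Jan 2.
+1 hour 54 minutes → arrive 10:04 UTC on Jan 2.
Flight 2 lands earlier by 4 hours 45 minutes.

the second, by 4 hours 45 minutes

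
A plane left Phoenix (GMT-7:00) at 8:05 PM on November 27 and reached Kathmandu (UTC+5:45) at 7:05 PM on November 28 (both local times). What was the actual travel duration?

Kathmandu is 12:45 ahead of Phoenix.
Clock-face elapsed time (ignoring zones) is 23 hours.
Actual elapsed = 23 hours − 12:45 = 10 hours 15 minutes.

10 hours 15 minutes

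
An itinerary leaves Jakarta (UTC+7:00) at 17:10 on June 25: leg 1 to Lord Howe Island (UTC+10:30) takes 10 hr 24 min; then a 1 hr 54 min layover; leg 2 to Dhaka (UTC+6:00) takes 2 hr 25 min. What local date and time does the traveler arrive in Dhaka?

06:53 on Jun 26

Convert departure to UTC: 17:10 − 7:00 = 10:10 UTC on Jun 25.
Add 10 hours 24 minutes leg 1 → 20:34 UTC.
Add 1 hour 54 minutes layover in Lord Howe Island → 22:28 UTC.
Add 2 hours and 25 minutes leg 2 → 00:53 UTC (Jun 26).
Dhaka is UTC+6:00, so local arrival = 00:53 + 6:00 = 06:53 on Jun 26.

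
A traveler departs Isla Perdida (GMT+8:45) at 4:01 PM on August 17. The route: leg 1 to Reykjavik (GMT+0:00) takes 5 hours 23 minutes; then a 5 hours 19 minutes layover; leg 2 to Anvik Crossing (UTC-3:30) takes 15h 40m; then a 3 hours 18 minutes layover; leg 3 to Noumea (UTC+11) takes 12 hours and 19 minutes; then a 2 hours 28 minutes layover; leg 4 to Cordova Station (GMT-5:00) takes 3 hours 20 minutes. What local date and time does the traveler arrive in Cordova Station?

2:03 AM on August 19

Convert departure to UTC: 4:01 PM − 8:45 = 7:16 AM UTC on Aug 17.
Add 5 hours and 23 minutes leg 1 → 12:39 PM UTC.
Add 5 hours 19 minutes layover in Reykjavik → 5:58 PM UTC.
Add 15 hours 40 minutes leg 2 → 9:38 AM UTC (Aug 18).
Add 3 hours and 18 minutes layover in Anvik Crossing → 12:56 PM UTC.
Add 12 hours and 19 minutes leg 3 → 1:15 AM UTC (Aug 19).
Add 2 hours 28 minutes layover in Noumea → 3:43 AM UTC.
Add 3 hours 20 minutes leg 4 → 7:03 AM UTC.
Cordova Station is UTC−5:00, so local arrival = 7:03 AM − 5:00 = 2:03 AM on Aug 19.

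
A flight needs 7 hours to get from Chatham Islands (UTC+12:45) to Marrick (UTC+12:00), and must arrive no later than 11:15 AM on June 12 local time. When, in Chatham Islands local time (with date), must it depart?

Target arrival in UTC: 11:15 AM − 12:00 = 11:15 PM on Jun 11.
Subtract 7 hours → departure 4:15 PM UTC on Jun 11.
Chatham Islands is UTC+12:45: 4:15 PM + 12:45 = 5:00 AM on Jun 12.

5:00 AM on Jun 12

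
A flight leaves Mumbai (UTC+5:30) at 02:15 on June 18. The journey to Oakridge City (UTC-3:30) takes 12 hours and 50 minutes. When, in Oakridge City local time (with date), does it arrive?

Convert departure to UTC: 02:15 − 5:30 = 20:45 UTC on Jun 17.
Add 12 hours 50 minutes travel time → 09:35 UTC (Jun 18).
Oakridge City is UTC−3:30, so local arrival = 09:35 − 3:30 = 06:05 on Jun 18.

06:05 on Jun 18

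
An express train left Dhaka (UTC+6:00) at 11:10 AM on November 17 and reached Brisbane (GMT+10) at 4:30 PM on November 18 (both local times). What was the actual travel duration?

25 hours 20 minutes

Brisbane is 4:00 ahead of Dhaka.
Clock-face elapsed time (ignoring zones) is 29 hours 20 minutes.
Actual elapsed = 29 hours 20 minutes − 4:00 = 25 hours 20 minutes.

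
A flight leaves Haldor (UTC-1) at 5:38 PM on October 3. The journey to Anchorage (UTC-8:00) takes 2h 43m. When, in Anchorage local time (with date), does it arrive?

Anchorage is 7:00 behind Haldor.
After 2 hours 43 minutes it is 8:21 PM in Haldor.
Shift by the zone difference: 8:21 PM − 7:00 = 1:21 PM on Oct 3 in Anchorage.

1:21 PM on October 3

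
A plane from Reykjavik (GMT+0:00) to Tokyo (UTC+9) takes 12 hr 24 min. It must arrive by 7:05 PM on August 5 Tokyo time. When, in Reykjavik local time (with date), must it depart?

9:41 PM on August 4

Target arrival in UTC: 7:05 PM − 9:00 = 10:05 AM on Aug 5.
Subtract 12 hours and 24 minutes → departure 9:41 PM UTC on Aug 4.
Reykjavik is UTC+0, so departure is 9:41 PM on Aug 4.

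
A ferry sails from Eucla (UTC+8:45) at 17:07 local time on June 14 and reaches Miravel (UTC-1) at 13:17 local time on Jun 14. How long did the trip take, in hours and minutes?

5 hours 55 minutes

Departure in UTC: 17:07 − 8:45 = 08:22 on Jun 14.
Arrival in UTC: 13:17 + 1:00 = 14:17 on Jun 14.
Elapsed = 14:17 − 08:22 = 5 hours 55 minutes.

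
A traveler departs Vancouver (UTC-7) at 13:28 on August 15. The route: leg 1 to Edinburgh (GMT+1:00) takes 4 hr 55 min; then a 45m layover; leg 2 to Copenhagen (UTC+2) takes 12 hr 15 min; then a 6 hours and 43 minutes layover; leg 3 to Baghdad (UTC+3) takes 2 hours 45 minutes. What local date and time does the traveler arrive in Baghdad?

Convert departure to UTC: 13:28 + 7:00 = 20:28 UTC on Aug 15.
Add 4 hours 55 minutes leg 1 → 01:23 UTC (Aug 16).
Add 45 minutes layover in Edinburgh → 02:08 UTC.
Add 12 hours and 15 minutes leg 2 → 14:23 UTC.
Add 6 hours 43 minutes layover in Copenhagen → 21:06 UTC.
Add 2 hours 45 minutes leg 3 → 23:51 UTC.
Baghdad is UTC+3:00, so local arrival = 23:51 + 3:00 = 02:51 on Aug 17.

02:51 on August 17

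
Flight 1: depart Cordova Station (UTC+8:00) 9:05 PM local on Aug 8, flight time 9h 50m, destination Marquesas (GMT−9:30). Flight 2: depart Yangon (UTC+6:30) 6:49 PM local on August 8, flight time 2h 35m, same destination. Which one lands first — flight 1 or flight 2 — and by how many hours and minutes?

the second, by 8 hours 1 minute

Flight 1 in UTC: 9:05 PM − 8:00 = 1:05 PM on Aug 8.
+9 hours 50 minutes → arrive 10:55 PM UTC on Aug 8.
Flight 2 in UTC: 6:49 PM − 6:30 = 12:19 PM on Aug 8.
+2 hours 35 minutes → arrive 2:54 PM UTC on Aug 8.
Flight 2 lands earlier by 8 hours 1 minute.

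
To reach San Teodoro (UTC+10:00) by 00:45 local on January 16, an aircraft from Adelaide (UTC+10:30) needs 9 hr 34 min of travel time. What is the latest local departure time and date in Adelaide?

Target arrival in UTC: 00:45 − 10:00 = 14:45 on Jan 15.
Subtract 9 hours 34 minutes → departure 05:11 UTC on Jan 15.
Adelaide is UTC+10:30: 05:11 + 10:30 = 15:41 on Jan 15.

15:41 on Jan 15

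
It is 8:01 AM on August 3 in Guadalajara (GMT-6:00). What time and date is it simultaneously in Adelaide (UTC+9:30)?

In UTC: 8:01 AM + 6:00 = 2:01 PM on Aug 3.
Adelaide is UTC+9:30: 2:01 PM + 9:30 = 11:31 PM on Aug 3.

11:31 PM on August 3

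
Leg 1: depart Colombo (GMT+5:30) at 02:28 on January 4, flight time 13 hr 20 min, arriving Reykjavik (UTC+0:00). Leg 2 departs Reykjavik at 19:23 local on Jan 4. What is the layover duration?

Convert departure to UTC: 02:28 − 5:30 = 20:58 UTC on Jan 3.
Add 13 hours and 20 minutes flight time → 10:18 UTC (Jan 4).
Reykjavik is UTC+0, so local arrival is the same: 10:18 on Jan 4.
Layover = 19:23 − 10:18 = 9 hours 5 minutes.

9 hours 5 minutes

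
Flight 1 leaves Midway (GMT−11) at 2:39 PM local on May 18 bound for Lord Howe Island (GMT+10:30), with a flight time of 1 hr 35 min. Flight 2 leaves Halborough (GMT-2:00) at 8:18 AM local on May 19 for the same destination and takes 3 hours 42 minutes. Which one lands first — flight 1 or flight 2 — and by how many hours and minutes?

the first, by 10 hours 46 minutes

Flight 1 in UTC: 2:39 PM + 11:00 = 1:39 AM on May 19.
+1 hour and 35 minutes → arrive 3:14 AM UTC on May 19.
Flight 2 in UTC: 8:18 AM + 2:00 = 10:18 AM on May 19.
+3 hours 42 minutes → arrive 2:00 PM UTC on May 19.
Flight 1 lands earlier by 10 hours 46 minutes.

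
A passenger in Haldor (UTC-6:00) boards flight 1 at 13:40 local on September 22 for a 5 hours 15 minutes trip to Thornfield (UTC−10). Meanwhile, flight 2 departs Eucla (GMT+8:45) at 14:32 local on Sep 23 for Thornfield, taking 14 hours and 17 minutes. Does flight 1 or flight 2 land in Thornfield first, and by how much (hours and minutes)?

Flight 1 in UTC: 13:40 + 6:00 = 19:40 on Sep 22.
+5 hours 15 minutes → arrive 00:55 UTC on Sep 23.
Flight 2 in UTC: 14:32 − 8:45 = 05:47 on Sep 23.
+14 hours 17 minutes → arrive 20:04 UTC on Sep 23.
Flight 1 lands earlier by 19 hours 9 minutes.

the first, by 19 hours 9 minutes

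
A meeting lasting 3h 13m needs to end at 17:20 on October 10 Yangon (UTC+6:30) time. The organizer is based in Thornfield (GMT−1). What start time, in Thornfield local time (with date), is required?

Target end time in UTC: 17:20 − 6:30 = 10:50 on Oct 10.
Subtract 3 hours 13 minutes → start 07:37 UTC on Oct 10.
Thornfield is UTC−1:00: 07:37 − 1:00 = 06:37 on Oct 10.

06:37 on October 10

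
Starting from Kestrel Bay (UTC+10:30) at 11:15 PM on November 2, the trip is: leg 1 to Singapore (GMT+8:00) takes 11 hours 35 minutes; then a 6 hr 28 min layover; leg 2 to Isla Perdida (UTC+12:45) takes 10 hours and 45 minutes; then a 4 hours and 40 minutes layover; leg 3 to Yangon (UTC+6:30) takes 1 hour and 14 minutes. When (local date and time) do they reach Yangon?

Convert departure to UTC: 11:15 PM − 10:30 = 12:45 PM UTC on Nov 2.
Add 11 hours and 35 minutes leg 1 → 12:20 AM UTC (Nov 3).
Add 6 hours and 28 minutes layover in Singapore → 6:48 AM UTC.
Add 10 hours and 45 minutes leg 2 → 5:33 PM UTC.
Add 4 hours and 40 minutes layover in Isla Perdida → 10:13 PM UTC.
Add 1 hour 14 minutes leg 3 → 11:27 PM UTC.
Yangon is UTC+6:30, so local arrival = 11:27 PM + 6:30 = 5:57 AM on Nov 4.

5:57 AM on Nov 4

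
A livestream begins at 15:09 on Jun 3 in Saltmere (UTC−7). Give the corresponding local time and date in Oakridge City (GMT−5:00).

In UTC: 15:09 + 7:00 = 22:09 on Jun 3.
Oakridge City is UTC−5:00: 22:09 − 5:00 = 17:09 on Jun 3.

17:09 on Jun 3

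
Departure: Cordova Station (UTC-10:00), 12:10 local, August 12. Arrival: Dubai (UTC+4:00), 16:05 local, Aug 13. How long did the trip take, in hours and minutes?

13 hours 55 minutes

Departure in UTC: 12:10 + 10:00 = 22:10 on Aug 12.
Arrival in UTC: 16:05 − 4:00 = 12:05 on Aug 13.
Elapsed = 12:05 − 22:10 (+1 day) = 13 hours 55 minutes.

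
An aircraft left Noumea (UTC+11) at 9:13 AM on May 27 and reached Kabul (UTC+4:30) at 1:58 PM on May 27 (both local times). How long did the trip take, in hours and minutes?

Kabul is 6:30 behind Noumea.
Clock-face elapsed time (ignoring zones) is 4 hours 45 minutes.
Actual elapsed = 4 hours 45 minutes + 6:30 = 11 hours 15 minutes.

11 hours 15 minutes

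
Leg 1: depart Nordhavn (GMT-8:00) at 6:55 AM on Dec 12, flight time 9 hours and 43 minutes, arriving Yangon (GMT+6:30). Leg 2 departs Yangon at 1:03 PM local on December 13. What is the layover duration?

5 hours 55 minutes

Convert departure to UTC: 6:55 AM + 8:00 = 2:55 PM UTC on Dec 12.
Add 9 hours and 43 minutes flight time → 12:38 AM UTC (Dec 13).
Yangon is UTC+6:30, so local arrival = 12:38 AM + 6:30 = 7:08 AM on Dec 13.
Layover = 1:03 PM − 7:08 AM = 5 hours 55 minutes.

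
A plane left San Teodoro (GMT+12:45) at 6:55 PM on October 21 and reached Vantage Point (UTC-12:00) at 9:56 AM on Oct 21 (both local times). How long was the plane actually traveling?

15 hours 46 minutes

Departure in UTC: 6:55 PM − 12:45 = 6:10 AM on Oct 21.
Arrival in UTC: 9:56 AM + 12:00 = 9:56 PM on Oct 21.
Elapsed = 9:56 PM − 6:10 AM = 15 hours 46 minutes.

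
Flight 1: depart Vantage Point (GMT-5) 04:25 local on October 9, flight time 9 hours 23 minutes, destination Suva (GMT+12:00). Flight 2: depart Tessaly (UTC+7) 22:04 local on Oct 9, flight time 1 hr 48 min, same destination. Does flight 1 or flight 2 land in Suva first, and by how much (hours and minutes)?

the second, by 1 hour 56 minutes

Flight 1 in UTC: 04:25 + 5:00 = 09:25 on Oct 9.
+9 hours 23 minutes → arrive 18:48 UTC on Oct 9.
Flight 2 in UTC: 22:04 − 7:00 = 15:04 on Oct 9.
+1 hour and 48 minutes → arrive 16:52 UTC on Oct 9.
Flight 2 lands earlier by 1 hour 56 minutes.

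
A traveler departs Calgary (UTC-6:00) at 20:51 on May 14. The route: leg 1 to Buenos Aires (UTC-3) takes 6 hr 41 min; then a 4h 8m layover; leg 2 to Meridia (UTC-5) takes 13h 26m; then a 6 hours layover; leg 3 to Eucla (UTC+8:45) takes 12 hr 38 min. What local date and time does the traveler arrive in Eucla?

06:29 on May 17

Convert departure to UTC: 20:51 + 6:00 = 02:51 UTC on May 15.
Add 6 hours 41 minutes leg 1 → 09:32 UTC.
Add 4 hours and 8 minutes layover in Buenos Aires → 13:40 UTC.
Add 13 hours and 26 minutes leg 2 → 03:06 UTC (May 16).
Add 6 hours layover in Meridia → 09:06 UTC.
Add 12 hours 38 minutes leg 3 → 21:44 UTC.
Eucla is UTC+8:45, so local arrival = 21:44 + 8:45 = 06:29 on May 17.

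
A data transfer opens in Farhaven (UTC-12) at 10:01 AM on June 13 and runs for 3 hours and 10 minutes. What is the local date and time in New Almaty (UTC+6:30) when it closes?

Convert start to UTC: 10:01 AM + 12:00 = 10:01 PM UTC on Jun 13.
Add 3 hours and 10 minutes duration → 1:11 AM UTC (Jun 14).
New Almaty is UTC+6:30, so local end time = 1:11 AM + 6:30 = 7:41 AM on Jun 14.

7:41 AM on Jun 14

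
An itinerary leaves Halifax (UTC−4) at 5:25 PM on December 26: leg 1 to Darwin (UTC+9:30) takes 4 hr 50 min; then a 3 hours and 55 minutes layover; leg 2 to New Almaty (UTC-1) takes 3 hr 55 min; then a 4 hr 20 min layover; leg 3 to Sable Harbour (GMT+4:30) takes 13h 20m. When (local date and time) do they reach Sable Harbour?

Convert departure to UTC: 5:25 PM + 4:00 = 9:25 PM UTC on Dec 26.
Add 4 hours and 50 minutes leg 1 → 2:15 AM UTC (Dec 27).
Add 3 hours and 55 minutes layover in Darwin → 6:10 AM UTC.
Add 3 hours 55 minutes leg 2 → 10:05 AM UTC.
Add 4 hours 20 minutes layover in New Almaty → 2:25 PM UTC.
Add 13 hours 20 minutes leg 3 → 3:45 AM UTC (Dec 28).
Sable Harbour is UTC+4:30, so local arrival = 3:45 AM + 4:30 = 8:15 AM on Dec 28.

8:15 AM on December 28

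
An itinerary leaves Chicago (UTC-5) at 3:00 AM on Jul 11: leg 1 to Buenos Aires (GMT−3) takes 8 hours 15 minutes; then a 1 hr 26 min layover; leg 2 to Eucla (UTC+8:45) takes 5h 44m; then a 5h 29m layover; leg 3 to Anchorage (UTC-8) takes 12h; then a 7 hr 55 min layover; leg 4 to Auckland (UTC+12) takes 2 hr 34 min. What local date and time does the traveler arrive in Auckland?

3:23 PM on Jul 13

Convert departure to UTC: 3:00 AM + 5:00 = 8:00 AM UTC on Jul 11.
Add 8 hours 15 minutes leg 1 → 4:15 PM UTC.
Add 1 hour 26 minutes layover in Buenos Aires → 5:41 PM UTC.
Add 5 hours and 44 minutes leg 2 → 11:25 PM UTC.
Add 5 hours and 29 minutes layover in Eucla → 4:54 AM UTC (Jul 12).
Add 12 hours leg 3 → 4:54 PM UTC.
Add 7 hours and 55 minutes layover in Anchorage → 12:49 AM UTC (Jul 13).
Add 2 hours 34 minutes leg 4 → 3:23 AM UTC.
Auckland is UTC+12:00, so local arrival = 3:23 AM + 12:00 = 3:23 PM on Jul 13.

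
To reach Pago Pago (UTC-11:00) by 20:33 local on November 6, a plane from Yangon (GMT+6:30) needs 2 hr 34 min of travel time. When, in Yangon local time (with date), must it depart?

11:29 on November 7

Target arrival in UTC: 20:33 + 11:00 = 07:33 on Nov 7.
Subtract 2 hours 34 minutes → departure 04:59 UTC on Nov 7.
Yangon is UTC+6:30: 04:59 + 6:30 = 11:29 on Nov 7.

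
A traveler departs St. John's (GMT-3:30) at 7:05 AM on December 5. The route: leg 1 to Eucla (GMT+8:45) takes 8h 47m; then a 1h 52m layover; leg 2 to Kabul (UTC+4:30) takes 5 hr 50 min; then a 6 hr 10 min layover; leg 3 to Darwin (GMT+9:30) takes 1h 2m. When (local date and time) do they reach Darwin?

7:46 PM on Dec 6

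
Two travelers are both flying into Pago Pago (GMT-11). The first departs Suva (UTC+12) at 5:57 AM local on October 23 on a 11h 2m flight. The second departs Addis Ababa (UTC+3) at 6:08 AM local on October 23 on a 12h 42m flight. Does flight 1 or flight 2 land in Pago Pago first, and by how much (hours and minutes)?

the first, by 10 hours 51 minutes

Flight 1 in UTC: 5:57 AM − 12:00 = 5:57 PM on Oct 22.
+11 hours 2 minutes → arrive 4:59 AM UTC on Oct 23.
Flight 2 in UTC: 6:08 AM − 3:00 = 3:08 AM on Oct 23.
+12 hours 42 minutes → arrive 3:50 PM UTC on Oct 23.
Flight 1 lands earlier by 10 hours 51 minutes.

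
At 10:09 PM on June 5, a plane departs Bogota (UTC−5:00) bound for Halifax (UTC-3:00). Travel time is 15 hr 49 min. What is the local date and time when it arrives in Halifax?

Convert departure to UTC: 10:09 PM + 5:00 = 3:09 AM UTC on Jun 6.
Add 15 hours 49 minutes travel time → 6:58 PM UTC.
Halifax is UTC−3:00, so local arrival = 6:58 PM − 3:00 = 3:58 PM on Jun 6.

3:58 PM on June 6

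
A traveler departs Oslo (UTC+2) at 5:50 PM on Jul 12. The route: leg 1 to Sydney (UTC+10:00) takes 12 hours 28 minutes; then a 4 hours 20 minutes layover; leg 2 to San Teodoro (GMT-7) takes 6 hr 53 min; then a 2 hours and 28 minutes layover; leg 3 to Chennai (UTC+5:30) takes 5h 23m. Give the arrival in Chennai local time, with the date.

Convert departure to UTC: 5:50 PM − 2:00 = 3:50 PM UTC on Jul 12.
Add 12 hours 28 minutes leg 1 → 4:18 AM UTC (Jul 13).
Add 4 hours 20 minutes layover in Sydney → 8:38 AM UTC.
Add 6 hours and 53 minutes leg 2 → 3:31 PM UTC.
Add 2 hours 28 minutes layover in San Teodoro → 5:59 PM UTC.
Add 5 hours and 23 minutes leg 3 → 11:22 PM UTC.
Chennai is UTC+5:30, so local arrival = 11:22 PM + 5:30 = 4:52 AM on Jul 14.

4:52 AM on July 14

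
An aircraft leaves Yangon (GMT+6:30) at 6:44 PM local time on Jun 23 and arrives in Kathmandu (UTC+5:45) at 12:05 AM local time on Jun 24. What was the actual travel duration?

6 hours 6 minutes

Departure in UTC: 6:44 PM − 6:30 = 12:14 PM on Jun 23.
Arrival in UTC: 12:05 AM − 5:45 = 6:20 PM on Jun 23.
Elapsed = 6:20 PM − 12:14 PM = 6 hours 6 minutes.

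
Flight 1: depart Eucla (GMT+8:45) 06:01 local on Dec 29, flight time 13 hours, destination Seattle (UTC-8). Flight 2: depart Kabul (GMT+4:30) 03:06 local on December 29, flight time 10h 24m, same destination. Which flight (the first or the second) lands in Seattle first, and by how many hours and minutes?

the second, by 1 hour 16 minutes

Flight 1 in UTC: 06:01 − 8:45 = 21:16 on Dec 28.
+13 hours → arrive 10:16 UTC on Dec 29.
Flight 2 in UTC: 03:06 − 4:30 = 22:36 on Dec 28.
+10 hours 24 minutes → arrive 09:00 UTC on Dec 29.
Flight 2 lands earlier by 1 hour 16 minutes.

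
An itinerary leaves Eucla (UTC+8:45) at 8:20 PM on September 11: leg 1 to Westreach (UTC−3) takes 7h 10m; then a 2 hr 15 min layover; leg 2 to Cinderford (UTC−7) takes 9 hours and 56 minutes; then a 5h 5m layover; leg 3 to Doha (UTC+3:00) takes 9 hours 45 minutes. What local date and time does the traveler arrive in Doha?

Convert departure to UTC: 8:20 PM − 8:45 = 11:35 AM UTC on Sep 11.
Add 7 hours 10 minutes leg 1 → 6:45 PM UTC.
Add 2 hours and 15 minutes layover in Westreach → 9:00 PM UTC.
Add 9 hours 56 minutes leg 2 → 6:56 AM UTC (Sep 12).
Add 5 hours 5 minutes layover in Cinderford → 12:01 PM UTC.
Add 9 hours 45 minutes leg 3 → 9:46 PM UTC.
Doha is UTC+3:00, so local arrival = 9:46 PM + 3:00 = 12:46 AM on Sep 13.

12:46 AM on Sep 13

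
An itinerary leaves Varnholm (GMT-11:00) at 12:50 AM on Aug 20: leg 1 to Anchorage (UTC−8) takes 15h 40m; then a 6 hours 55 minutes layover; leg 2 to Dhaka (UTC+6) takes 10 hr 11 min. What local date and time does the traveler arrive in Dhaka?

Convert departure to UTC: 12:50 AM + 11:00 = 11:50 AM UTC on Aug 20.
Add 15 hours 40 minutes leg 1 → 3:30 AM UTC (Aug 21).
Add 6 hours 55 minutes layover in Anchorage → 10:25 AM UTC.
Add 10 hours and 11 minutes leg 2 → 8:36 PM UTC.
Dhaka is UTC+6:00, so local arrival = 8:36 PM + 6:00 = 2:36 AM on Aug 22.

2:36 AM on Aug 22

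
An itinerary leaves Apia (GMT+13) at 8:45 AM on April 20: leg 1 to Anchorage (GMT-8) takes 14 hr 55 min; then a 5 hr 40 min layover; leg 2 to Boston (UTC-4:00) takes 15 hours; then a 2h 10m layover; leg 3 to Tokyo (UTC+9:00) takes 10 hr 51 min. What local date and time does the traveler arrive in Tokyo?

Convert departure to UTC: 8:45 AM − 13:00 = 7:45 PM UTC on Apr 19.
Add 14 hours 55 minutes leg 1 → 10:40 AM UTC (Apr 20).
Add 5 hours and 40 minutes layover in Anchorage → 4:20 PM UTC.
Add 15 hours leg 2 → 7:20 AM UTC (Apr 21).
Add 2 hours and 10 minutes layover in Boston → 9:30 AM UTC.
Add 10 hours and 51 minutes leg 3 → 8:21 PM UTC.
Tokyo is UTC+9:00, so local arrival = 8:21 PM + 9:00 = 5:21 AM on Apr 22.

5:21 AM on April 22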